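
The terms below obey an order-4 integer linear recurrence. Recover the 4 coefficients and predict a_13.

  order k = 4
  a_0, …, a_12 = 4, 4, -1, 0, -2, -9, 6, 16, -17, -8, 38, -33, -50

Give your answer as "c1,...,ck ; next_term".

0,-2,1,-2 ; 120

  a_4 = 0·0 + -2·-1 + 1·4 + -2·4 = -2
  a_5 = 0·-2 + -2·0 + 1·-1 + -2·4 = -9
  a_6 = 0·-9 + -2·-2 + 1·0 + -2·-1 = 6
  a_7 = 0·6 + -2·-9 + 1·-2 + -2·0 = 16
  a_8 = 0·16 + -2·6 + 1·-9 + -2·-2 = -17
  a_9 = 0·-17 + -2·16 + 1·6 + -2·-9 = -8
  a_10 = 0·-8 + -2·-17 + 1·16 + -2·6 = 38
  a_11 = 0·38 + -2·-8 + 1·-17 + -2·16 = -33
  a_12 = 0·-33 + -2·38 + 1·-8 + -2·-17 = -50
  a_13 = 0·-50 + -2·-33 + 1·38 + -2·-8 = 120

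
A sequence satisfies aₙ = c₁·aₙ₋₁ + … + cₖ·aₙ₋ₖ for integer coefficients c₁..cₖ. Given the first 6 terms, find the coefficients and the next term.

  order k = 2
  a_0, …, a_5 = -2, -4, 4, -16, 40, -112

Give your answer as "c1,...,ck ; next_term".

-2,2 ; 304

  a_2 = -2·-4 + 2·-2 = 4
  a_3 = -2·4 + 2·-4 = -16
  a_4 = -2·-16 + 2·4 = 40
  a_5 = -2·40 + 2·-16 = -112
  a_6 = -2·-112 + 2·40 = 304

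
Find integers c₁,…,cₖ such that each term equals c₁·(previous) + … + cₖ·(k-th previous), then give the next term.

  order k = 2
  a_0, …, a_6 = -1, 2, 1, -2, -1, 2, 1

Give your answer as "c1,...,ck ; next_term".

  a_2 = 0·2 + -1·-1 = 1
  a_3 = 0·1 + -1·2 = -2
  a_4 = 0·-2 + -1·1 = -1
  a_5 = 0·-1 + -1·-2 = 2
  a_6 = 0·2 + -1·-1 = 1
  a_7 = 0·1 + -1·2 = -2

0,-1 ; -2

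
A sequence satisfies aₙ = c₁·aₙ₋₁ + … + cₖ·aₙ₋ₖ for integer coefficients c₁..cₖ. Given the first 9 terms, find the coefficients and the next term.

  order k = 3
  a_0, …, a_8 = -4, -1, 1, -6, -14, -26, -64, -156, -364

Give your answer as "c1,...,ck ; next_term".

2,0,2 ; -856

  a_3 = 2·1 + 0·-1 + 2·-4 = -6
  a_4 = 2·-6 + 0·1 + 2·-1 = -14
  a_5 = 2·-14 + 0·-6 + 2·1 = -26
  a_6 = 2·-26 + 0·-14 + 2·-6 = -64
  a_7 = 2·-64 + 0·-26 + 2·-14 = -156
  a_8 = 2·-156 + 0·-64 + 2·-26 = -364
  a_9 = 2·-364 + 0·-156 + 2·-64 = -856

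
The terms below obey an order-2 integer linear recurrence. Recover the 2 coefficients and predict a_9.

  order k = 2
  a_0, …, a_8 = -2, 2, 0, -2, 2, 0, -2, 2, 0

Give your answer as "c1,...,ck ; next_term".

-1,-1 ; -2

  a_2 = -1·2 + -1·-2 = 0
  a_3 = -1·0 + -1·2 = -2
  a_4 = -1·-2 + -1·0 = 2
  a_5 = -1·2 + -1·-2 = 0
  a_6 = -1·0 + -1·2 = -2
  a_7 = -1·-2 + -1·0 = 2
  a_8 = -1·2 + -1·-2 = 0
  a_9 = -1·0 + -1·2 = -2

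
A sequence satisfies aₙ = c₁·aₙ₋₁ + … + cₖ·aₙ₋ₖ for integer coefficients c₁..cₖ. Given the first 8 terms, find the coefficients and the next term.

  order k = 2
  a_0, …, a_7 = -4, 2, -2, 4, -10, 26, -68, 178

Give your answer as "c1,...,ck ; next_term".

-3,-1 ; -466

  a_2 = -3·2 + -1·-4 = -2
  a_3 = -3·-2 + -1·2 = 4
  a_4 = -3·4 + -1·-2 = -10
  a_5 = -3·-10 + -1·4 = 26
  a_6 = -3·26 + -1·-10 = -68
  a_7 = -3·-68 + -1·26 = 178
  a_8 = -3·178 + -1·-68 = -466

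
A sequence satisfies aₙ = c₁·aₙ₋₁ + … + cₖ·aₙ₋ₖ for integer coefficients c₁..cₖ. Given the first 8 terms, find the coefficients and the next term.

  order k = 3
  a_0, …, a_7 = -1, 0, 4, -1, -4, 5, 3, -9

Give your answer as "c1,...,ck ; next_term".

  a_3 = 0·4 + -1·0 + 1·-1 = -1
  a_4 = 0·-1 + -1·4 + 1·0 = -4
  a_5 = 0·-4 + -1·-1 + 1·4 = 5
  a_6 = 0·5 + -1·-4 + 1·-1 = 3
  a_7 = 0·3 + -1·5 + 1·-4 = -9
  a_8 = 0·-9 + -1·3 + 1·5 = 2

0,-1,1 ; 2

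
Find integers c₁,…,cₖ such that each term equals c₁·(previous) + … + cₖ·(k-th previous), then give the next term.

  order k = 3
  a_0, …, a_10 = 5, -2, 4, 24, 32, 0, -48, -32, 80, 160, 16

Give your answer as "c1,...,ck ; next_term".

2,-3,2 ; -288

  a_3 = 2·4 + -3·-2 + 2·5 = 24
  a_4 = 2·24 + -3·4 + 2·-2 = 32
  a_5 = 2·32 + -3·24 + 2·4 = 0
  a_6 = 2·0 + -3·32 + 2·24 = -48
  a_7 = 2·-48 + -3·0 + 2·32 = -32
  a_8 = 2·-32 + -3·-48 + 2·0 = 80
  a_9 = 2·80 + -3·-32 + 2·-48 = 160
  a_10 = 2·160 + -3·80 + 2·-32 = 16
  a_11 = 2·16 + -3·160 + 2·80 = -288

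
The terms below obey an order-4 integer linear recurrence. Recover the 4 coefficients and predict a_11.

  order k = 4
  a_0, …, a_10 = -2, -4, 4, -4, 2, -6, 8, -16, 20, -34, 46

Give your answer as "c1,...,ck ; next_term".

  a_4 = -1·-4 + 1·4 + 1·-4 + 1·-2 = 2
  a_5 = -1·2 + 1·-4 + 1·4 + 1·-4 = -6
  a_6 = -1·-6 + 1·2 + 1·-4 + 1·4 = 8
  a_7 = -1·8 + 1·-6 + 1·2 + 1·-4 = -16
  a_8 = -1·-16 + 1·8 + 1·-6 + 1·2 = 20
  a_9 = -1·20 + 1·-16 + 1·8 + 1·-6 = -34
  a_10 = -1·-34 + 1·20 + 1·-16 + 1·8 = 46
  a_11 = -1·46 + 1·-34 + 1·20 + 1·-16 = -76

-1,1,1,1 ; -76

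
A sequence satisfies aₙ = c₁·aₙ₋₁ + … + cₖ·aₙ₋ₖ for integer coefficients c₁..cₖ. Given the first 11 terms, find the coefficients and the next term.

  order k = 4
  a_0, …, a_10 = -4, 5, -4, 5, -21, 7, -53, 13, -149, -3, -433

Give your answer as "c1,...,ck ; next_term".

1,2,-2,2 ; -115

  a_4 = 1·5 + 2·-4 + -2·5 + 2·-4 = -21
  a_5 = 1·-21 + 2·5 + -2·-4 + 2·5 = 7
  a_6 = 1·7 + 2·-21 + -2·5 + 2·-4 = -53
  a_7 = 1·-53 + 2·7 + -2·-21 + 2·5 = 13
  a_8 = 1·13 + 2·-53 + -2·7 + 2·-21 = -149
  a_9 = 1·-149 + 2·13 + -2·-53 + 2·7 = -3
  a_10 = 1·-3 + 2·-149 + -2·13 + 2·-53 = -433
  a_11 = 1·-433 + 2·-3 + -2·-149 + 2·13 = -115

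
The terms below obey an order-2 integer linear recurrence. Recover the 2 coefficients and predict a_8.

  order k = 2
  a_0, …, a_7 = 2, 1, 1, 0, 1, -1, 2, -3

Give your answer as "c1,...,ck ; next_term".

-1,1 ; 5

  a_2 = -1·1 + 1·2 = 1
  a_3 = -1·1 + 1·1 = 0
  a_4 = -1·0 + 1·1 = 1
  a_5 = -1·1 + 1·0 = -1
  a_6 = -1·-1 + 1·1 = 2
  a_7 = -1·2 + 1·-1 = -3
  a_8 = -1·-3 + 1·2 = 5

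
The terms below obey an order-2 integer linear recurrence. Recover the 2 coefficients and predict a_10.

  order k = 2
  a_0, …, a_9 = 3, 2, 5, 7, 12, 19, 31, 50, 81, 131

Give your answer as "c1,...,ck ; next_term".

  a_2 = 1·2 + 1·3 = 5
  a_3 = 1·5 + 1·2 = 7
  a_4 = 1·7 + 1·5 = 12
  a_5 = 1·12 + 1·7 = 19
  a_6 = 1·19 + 1·12 = 31
  a_7 = 1·31 + 1·19 = 50
  a_8 = 1·50 + 1·31 = 81
  a_9 = 1·81 + 1·50 = 131
  a_10 = 1·131 + 1·81 = 212

1,1 ; 212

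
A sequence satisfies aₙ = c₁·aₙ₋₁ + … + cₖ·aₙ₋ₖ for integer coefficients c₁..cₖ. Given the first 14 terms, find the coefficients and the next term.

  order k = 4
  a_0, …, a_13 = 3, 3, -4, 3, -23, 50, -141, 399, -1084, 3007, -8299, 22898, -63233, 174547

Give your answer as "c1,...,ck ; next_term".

-2,2,-1,-2 ; -481860

  a_4 = -2·3 + 2·-4 + -1·3 + -2·3 = -23
  a_5 = -2·-23 + 2·3 + -1·-4 + -2·3 = 50
  a_6 = -2·50 + 2·-23 + -1·3 + -2·-4 = -141
  a_7 = -2·-141 + 2·50 + -1·-23 + -2·3 = 399
  a_8 = -2·399 + 2·-141 + -1·50 + -2·-23 = -1084
  a_9 = -2·-1084 + 2·399 + -1·-141 + -2·50 = 3007
  a_10 = -2·3007 + 2·-1084 + -1·399 + -2·-141 = -8299
  a_11 = -2·-8299 + 2·3007 + -1·-1084 + -2·399 = 22898
  a_12 = -2·22898 + 2·-8299 + -1·3007 + -2·-1084 = -63233
  a_13 = -2·-63233 + 2·22898 + -1·-8299 + -2·3007 = 174547
  a_14 = -2·174547 + 2·-63233 + -1·22898 + -2·-8299 = -481860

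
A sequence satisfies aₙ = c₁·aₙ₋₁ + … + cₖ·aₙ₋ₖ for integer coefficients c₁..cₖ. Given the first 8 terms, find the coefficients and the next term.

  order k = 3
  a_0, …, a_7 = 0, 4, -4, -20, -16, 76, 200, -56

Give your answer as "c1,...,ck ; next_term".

  a_3 = 1·-4 + -4·4 + -3·0 = -20
  a_4 = 1·-20 + -4·-4 + -3·4 = -16
  a_5 = 1·-16 + -4·-20 + -3·-4 = 76
  a_6 = 1·76 + -4·-16 + -3·-20 = 200
  a_7 = 1·200 + -4·76 + -3·-16 = -56
  a_8 = 1·-56 + -4·200 + -3·76 = -1084

1,-4,-3 ; -1084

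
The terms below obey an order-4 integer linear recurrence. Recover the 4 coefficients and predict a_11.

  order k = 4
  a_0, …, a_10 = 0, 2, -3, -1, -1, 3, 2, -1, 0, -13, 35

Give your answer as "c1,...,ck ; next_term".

  a_4 = -3·-1 + 0·-3 + -2·2 + -3·0 = -1
  a_5 = -3·-1 + 0·-1 + -2·-3 + -3·2 = 3
  a_6 = -3·3 + 0·-1 + -2·-1 + -3·-3 = 2
  a_7 = -3·2 + 0·3 + -2·-1 + -3·-1 = -1
  a_8 = -3·-1 + 0·2 + -2·3 + -3·-1 = 0
  a_9 = -3·0 + 0·-1 + -2·2 + -3·3 = -13
  a_10 = -3·-13 + 0·0 + -2·-1 + -3·2 = 35
  a_11 = -3·35 + 0·-13 + -2·0 + -3·-1 = -102

-3,0,-2,-3 ; -102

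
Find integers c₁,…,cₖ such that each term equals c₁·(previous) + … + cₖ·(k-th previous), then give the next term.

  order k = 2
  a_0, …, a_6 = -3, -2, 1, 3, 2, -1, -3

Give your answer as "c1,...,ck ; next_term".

1,-1 ; -2

  a_2 = 1·-2 + -1·-3 = 1
  a_3 = 1·1 + -1·-2 = 3
  a_4 = 1·3 + -1·1 = 2
  a_5 = 1·2 + -1·3 = -1
  a_6 = 1·-1 + -1·2 = -3
  a_7 = 1·-3 + -1·-1 = -2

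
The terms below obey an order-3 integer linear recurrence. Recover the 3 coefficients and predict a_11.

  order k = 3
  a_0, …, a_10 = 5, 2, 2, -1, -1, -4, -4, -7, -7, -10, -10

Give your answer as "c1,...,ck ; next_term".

1,1,-1 ; -13

  a_3 = 1·2 + 1·2 + -1·5 = -1
  a_4 = 1·-1 + 1·2 + -1·2 = -1
  a_5 = 1·-1 + 1·-1 + -1·2 = -4
  a_6 = 1·-4 + 1·-1 + -1·-1 = -4
  a_7 = 1·-4 + 1·-4 + -1·-1 = -7
  a_8 = 1·-7 + 1·-4 + -1·-4 = -7
  a_9 = 1·-7 + 1·-7 + -1·-4 = -10
  a_10 = 1·-10 + 1·-7 + -1·-7 = -10
  a_11 = 1·-10 + 1·-10 + -1·-7 = -13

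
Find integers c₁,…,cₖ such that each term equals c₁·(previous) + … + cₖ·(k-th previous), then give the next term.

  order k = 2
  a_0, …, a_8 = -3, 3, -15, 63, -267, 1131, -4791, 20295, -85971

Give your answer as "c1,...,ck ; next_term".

-4,1 ; 364179

  a_2 = -4·3 + 1·-3 = -15
  a_3 = -4·-15 + 1·3 = 63
  a_4 = -4·63 + 1·-15 = -267
  a_5 = -4·-267 + 1·63 = 1131
  a_6 = -4·1131 + 1·-267 = -4791
  a_7 = -4·-4791 + 1·1131 = 20295
  a_8 = -4·20295 + 1·-4791 = -85971
  a_9 = -4·-85971 + 1·20295 = 364179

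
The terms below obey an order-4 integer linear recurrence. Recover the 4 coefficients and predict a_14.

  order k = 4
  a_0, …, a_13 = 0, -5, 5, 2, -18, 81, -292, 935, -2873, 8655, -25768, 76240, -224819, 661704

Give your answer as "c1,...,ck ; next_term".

  a_4 = -4·2 + -3·5 + -1·-5 + -4·0 = -18
  a_5 = -4·-18 + -3·2 + -1·5 + -4·-5 = 81
  a_6 = -4·81 + -3·-18 + -1·2 + -4·5 = -292
  a_7 = -4·-292 + -3·81 + -1·-18 + -4·2 = 935
  a_8 = -4·935 + -3·-292 + -1·81 + -4·-18 = -2873
  a_9 = -4·-2873 + -3·935 + -1·-292 + -4·81 = 8655
  a_10 = -4·8655 + -3·-2873 + -1·935 + -4·-292 = -25768
  a_11 = -4·-25768 + -3·8655 + -1·-2873 + -4·935 = 76240
  a_12 = -4·76240 + -3·-25768 + -1·8655 + -4·-2873 = -224819
  a_13 = -4·-224819 + -3·76240 + -1·-25768 + -4·8655 = 661704
  a_14 = -4·661704 + -3·-224819 + -1·76240 + -4·-25768 = -1945527

-4,-3,-1,-4 ; -1945527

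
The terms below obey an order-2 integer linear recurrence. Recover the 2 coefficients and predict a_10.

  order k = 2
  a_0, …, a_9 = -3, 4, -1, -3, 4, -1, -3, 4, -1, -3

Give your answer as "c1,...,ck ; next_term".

  a_2 = -1·4 + -1·-3 = -1
  a_3 = -1·-1 + -1·4 = -3
  a_4 = -1·-3 + -1·-1 = 4
  a_5 = -1·4 + -1·-3 = -1
  a_6 = -1·-1 + -1·4 = -3
  a_7 = -1·-3 + -1·-1 = 4
  a_8 = -1·4 + -1·-3 = -1
  a_9 = -1·-1 + -1·4 = -3
  a_10 = -1·-3 + -1·-1 = 4

-1,-1 ; 4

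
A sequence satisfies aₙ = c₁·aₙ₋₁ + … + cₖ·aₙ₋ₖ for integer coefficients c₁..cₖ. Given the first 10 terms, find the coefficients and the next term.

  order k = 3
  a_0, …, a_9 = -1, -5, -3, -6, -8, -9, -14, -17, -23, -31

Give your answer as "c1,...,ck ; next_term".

  a_3 = 0·-3 + 1·-5 + 1·-1 = -6
  a_4 = 0·-6 + 1·-3 + 1·-5 = -8
  a_5 = 0·-8 + 1·-6 + 1·-3 = -9
  a_6 = 0·-9 + 1·-8 + 1·-6 = -14
  a_7 = 0·-14 + 1·-9 + 1·-8 = -17
  a_8 = 0·-17 + 1·-14 + 1·-9 = -23
  a_9 = 0·-23 + 1·-17 + 1·-14 = -31
  a_10 = 0·-31 + 1·-23 + 1·-17 = -40

0,1,1 ; -40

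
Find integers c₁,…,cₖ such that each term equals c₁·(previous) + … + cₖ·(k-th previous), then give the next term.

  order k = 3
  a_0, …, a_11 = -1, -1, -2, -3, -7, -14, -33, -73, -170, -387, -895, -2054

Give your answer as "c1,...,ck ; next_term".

2,2,-3 ; -4737

  a_3 = 2·-2 + 2·-1 + -3·-1 = -3
  a_4 = 2·-3 + 2·-2 + -3·-1 = -7
  a_5 = 2·-7 + 2·-3 + -3·-2 = -14
  a_6 = 2·-14 + 2·-7 + -3·-3 = -33
  a_7 = 2·-33 + 2·-14 + -3·-7 = -73
  a_8 = 2·-73 + 2·-33 + -3·-14 = -170
  a_9 = 2·-170 + 2·-73 + -3·-33 = -387
  a_10 = 2·-387 + 2·-170 + -3·-73 = -895
  a_11 = 2·-895 + 2·-387 + -3·-170 = -2054
  a_12 = 2·-2054 + 2·-895 + -3·-387 = -4737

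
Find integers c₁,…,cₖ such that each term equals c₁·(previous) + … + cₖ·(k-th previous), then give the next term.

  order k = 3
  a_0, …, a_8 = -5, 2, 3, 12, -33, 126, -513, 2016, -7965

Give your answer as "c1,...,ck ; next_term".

  a_3 = -3·3 + 3·2 + -3·-5 = 12
  a_4 = -3·12 + 3·3 + -3·2 = -33
  a_5 = -3·-33 + 3·12 + -3·3 = 126
  a_6 = -3·126 + 3·-33 + -3·12 = -513
  a_7 = -3·-513 + 3·126 + -3·-33 = 2016
  a_8 = -3·2016 + 3·-513 + -3·126 = -7965
  a_9 = -3·-7965 + 3·2016 + -3·-513 = 31482

-3,3,-3 ; 31482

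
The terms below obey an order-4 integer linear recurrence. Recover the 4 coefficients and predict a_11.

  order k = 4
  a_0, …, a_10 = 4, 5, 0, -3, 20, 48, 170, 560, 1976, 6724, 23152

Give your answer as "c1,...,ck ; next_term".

  a_4 = 2·-3 + 4·0 + 2·5 + 4·4 = 20
  a_5 = 2·20 + 4·-3 + 2·0 + 4·5 = 48
  a_6 = 2·48 + 4·20 + 2·-3 + 4·0 = 170
  a_7 = 2·170 + 4·48 + 2·20 + 4·-3 = 560
  a_8 = 2·560 + 4·170 + 2·48 + 4·20 = 1976
  a_9 = 2·1976 + 4·560 + 2·170 + 4·48 = 6724
  a_10 = 2·6724 + 4·1976 + 2·560 + 4·170 = 23152
  a_11 = 2·23152 + 4·6724 + 2·1976 + 4·560 = 79392

2,4,2,4 ; 79392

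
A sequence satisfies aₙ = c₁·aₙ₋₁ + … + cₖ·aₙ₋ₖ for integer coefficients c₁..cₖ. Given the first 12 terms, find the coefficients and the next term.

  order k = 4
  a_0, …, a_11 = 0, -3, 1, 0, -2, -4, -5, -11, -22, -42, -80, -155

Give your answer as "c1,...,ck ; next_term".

1,1,1,1 ; -299

  a_4 = 1·0 + 1·1 + 1·-3 + 1·0 = -2
  a_5 = 1·-2 + 1·0 + 1·1 + 1·-3 = -4
  a_6 = 1·-4 + 1·-2 + 1·0 + 1·1 = -5
  a_7 = 1·-5 + 1·-4 + 1·-2 + 1·0 = -11
  a_8 = 1·-11 + 1·-5 + 1·-4 + 1·-2 = -22
  a_9 = 1·-22 + 1·-11 + 1·-5 + 1·-4 = -42
  a_10 = 1·-42 + 1·-22 + 1·-11 + 1·-5 = -80
  a_11 = 1·-80 + 1·-42 + 1·-22 + 1·-11 = -155
  a_12 = 1·-155 + 1·-80 + 1·-42 + 1·-22 = -299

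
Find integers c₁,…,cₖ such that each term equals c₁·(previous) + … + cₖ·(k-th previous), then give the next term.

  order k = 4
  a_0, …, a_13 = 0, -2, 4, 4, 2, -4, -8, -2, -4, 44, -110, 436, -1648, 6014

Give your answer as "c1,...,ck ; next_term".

  a_4 = -3·4 + 2·4 + -3·-2 + -3·0 = 2
  a_5 = -3·2 + 2·4 + -3·4 + -3·-2 = -4
  a_6 = -3·-4 + 2·2 + -3·4 + -3·4 = -8
  a_7 = -3·-8 + 2·-4 + -3·2 + -3·4 = -2
  a_8 = -3·-2 + 2·-8 + -3·-4 + -3·2 = -4
  a_9 = -3·-4 + 2·-2 + -3·-8 + -3·-4 = 44
  a_10 = -3·44 + 2·-4 + -3·-2 + -3·-8 = -110
  a_11 = -3·-110 + 2·44 + -3·-4 + -3·-2 = 436
  a_12 = -3·436 + 2·-110 + -3·44 + -3·-4 = -1648
  a_13 = -3·-1648 + 2·436 + -3·-110 + -3·44 = 6014
  a_14 = -3·6014 + 2·-1648 + -3·436 + -3·-110 = -22316

-3,2,-3,-3 ; -22316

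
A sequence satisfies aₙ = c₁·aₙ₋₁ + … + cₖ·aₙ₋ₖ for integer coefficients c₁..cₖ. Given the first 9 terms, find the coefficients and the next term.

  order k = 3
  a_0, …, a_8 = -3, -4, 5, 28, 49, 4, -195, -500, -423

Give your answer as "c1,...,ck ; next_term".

2,-3,-2 ; 1044

  a_3 = 2·5 + -3·-4 + -2·-3 = 28
  a_4 = 2·28 + -3·5 + -2·-4 = 49
  a_5 = 2·49 + -3·28 + -2·5 = 4
  a_6 = 2·4 + -3·49 + -2·28 = -195
  a_7 = 2·-195 + -3·4 + -2·49 = -500
  a_8 = 2·-500 + -3·-195 + -2·4 = -423
  a_9 = 2·-423 + -3·-500 + -2·-195 = 1044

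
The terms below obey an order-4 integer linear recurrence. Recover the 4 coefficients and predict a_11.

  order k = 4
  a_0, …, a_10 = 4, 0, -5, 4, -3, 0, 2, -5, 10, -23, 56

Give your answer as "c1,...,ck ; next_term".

  a_4 = -3·4 + -1·-5 + 1·0 + 1·4 = -3
  a_5 = -3·-3 + -1·4 + 1·-5 + 1·0 = 0
  a_6 = -3·0 + -1·-3 + 1·4 + 1·-5 = 2
  a_7 = -3·2 + -1·0 + 1·-3 + 1·4 = -5
  a_8 = -3·-5 + -1·2 + 1·0 + 1·-3 = 10
  a_9 = -3·10 + -1·-5 + 1·2 + 1·0 = -23
  a_10 = -3·-23 + -1·10 + 1·-5 + 1·2 = 56
  a_11 = -3·56 + -1·-23 + 1·10 + 1·-5 = -140

-3,-1,1,1 ; -140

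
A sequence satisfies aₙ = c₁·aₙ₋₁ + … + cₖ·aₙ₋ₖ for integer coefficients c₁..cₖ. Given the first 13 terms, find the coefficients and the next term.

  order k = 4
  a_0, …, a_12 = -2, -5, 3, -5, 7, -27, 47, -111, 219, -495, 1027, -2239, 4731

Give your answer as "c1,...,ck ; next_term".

  a_4 = -1·-5 + 2·3 + 0·-5 + 2·-2 = 7
  a_5 = -1·7 + 2·-5 + 0·3 + 2·-5 = -27
  a_6 = -1·-27 + 2·7 + 0·-5 + 2·3 = 47
  a_7 = -1·47 + 2·-27 + 0·7 + 2·-5 = -111
  a_8 = -1·-111 + 2·47 + 0·-27 + 2·7 = 219
  a_9 = -1·219 + 2·-111 + 0·47 + 2·-27 = -495
  a_10 = -1·-495 + 2·219 + 0·-111 + 2·47 = 1027
  a_11 = -1·1027 + 2·-495 + 0·219 + 2·-111 = -2239
  a_12 = -1·-2239 + 2·1027 + 0·-495 + 2·219 = 4731
  a_13 = -1·4731 + 2·-2239 + 0·1027 + 2·-495 = -10199

-1,2,0,2 ; -10199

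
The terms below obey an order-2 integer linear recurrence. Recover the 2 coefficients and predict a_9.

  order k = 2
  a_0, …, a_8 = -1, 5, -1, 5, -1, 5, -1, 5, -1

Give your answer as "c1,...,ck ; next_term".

  a_2 = 0·5 + 1·-1 = -1
  a_3 = 0·-1 + 1·5 = 5
  a_4 = 0·5 + 1·-1 = -1
  a_5 = 0·-1 + 1·5 = 5
  a_6 = 0·5 + 1·-1 = -1
  a_7 = 0·-1 + 1·5 = 5
  a_8 = 0·5 + 1·-1 = -1
  a_9 = 0·-1 + 1·5 = 5

0,1 ; 5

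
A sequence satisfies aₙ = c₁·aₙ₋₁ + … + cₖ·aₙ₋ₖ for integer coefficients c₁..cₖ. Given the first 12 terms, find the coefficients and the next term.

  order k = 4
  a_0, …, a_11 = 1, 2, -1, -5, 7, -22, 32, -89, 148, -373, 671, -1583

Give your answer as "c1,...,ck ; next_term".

  a_4 = -1·-5 + 3·-1 + 2·2 + 1·1 = 7
  a_5 = -1·7 + 3·-5 + 2·-1 + 1·2 = -22
  a_6 = -1·-22 + 3·7 + 2·-5 + 1·-1 = 32
  a_7 = -1·32 + 3·-22 + 2·7 + 1·-5 = -89
  a_8 = -1·-89 + 3·32 + 2·-22 + 1·7 = 148
  a_9 = -1·148 + 3·-89 + 2·32 + 1·-22 = -373
  a_10 = -1·-373 + 3·148 + 2·-89 + 1·32 = 671
  a_11 = -1·671 + 3·-373 + 2·148 + 1·-89 = -1583
  a_12 = -1·-1583 + 3·671 + 2·-373 + 1·148 = 2998

-1,3,2,1 ; 2998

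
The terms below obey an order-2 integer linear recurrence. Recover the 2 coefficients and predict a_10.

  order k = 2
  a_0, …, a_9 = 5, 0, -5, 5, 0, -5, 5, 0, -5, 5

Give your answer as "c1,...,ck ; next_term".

-1,-1 ; 0

  a_2 = -1·0 + -1·5 = -5
  a_3 = -1·-5 + -1·0 = 5
  a_4 = -1·5 + -1·-5 = 0
  a_5 = -1·0 + -1·5 = -5
  a_6 = -1·-5 + -1·0 = 5
  a_7 = -1·5 + -1·-5 = 0
  a_8 = -1·0 + -1·5 = -5
  a_9 = -1·-5 + -1·0 = 5
  a_10 = -1·5 + -1·-5 = 0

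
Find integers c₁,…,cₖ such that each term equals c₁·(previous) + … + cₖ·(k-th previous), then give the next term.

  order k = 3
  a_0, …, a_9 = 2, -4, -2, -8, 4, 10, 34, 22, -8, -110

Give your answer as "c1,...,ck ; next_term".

  a_3 = 1·-2 + 0·-4 + -3·2 = -8
  a_4 = 1·-8 + 0·-2 + -3·-4 = 4
  a_5 = 1·4 + 0·-8 + -3·-2 = 10
  a_6 = 1·10 + 0·4 + -3·-8 = 34
  a_7 = 1·34 + 0·10 + -3·4 = 22
  a_8 = 1·22 + 0·34 + -3·10 = -8
  a_9 = 1·-8 + 0·22 + -3·34 = -110
  a_10 = 1·-110 + 0·-8 + -3·22 = -176

1,0,-3 ; -176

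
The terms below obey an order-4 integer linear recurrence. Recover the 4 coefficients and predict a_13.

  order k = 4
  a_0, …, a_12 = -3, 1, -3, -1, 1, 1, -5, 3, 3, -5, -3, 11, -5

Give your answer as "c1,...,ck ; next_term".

  a_4 = -1·-1 + -1·-3 + 0·1 + 1·-3 = 1
  a_5 = -1·1 + -1·-1 + 0·-3 + 1·1 = 1
  a_6 = -1·1 + -1·1 + 0·-1 + 1·-3 = -5
  a_7 = -1·-5 + -1·1 + 0·1 + 1·-1 = 3
  a_8 = -1·3 + -1·-5 + 0·1 + 1·1 = 3
  a_9 = -1·3 + -1·3 + 0·-5 + 1·1 = -5
  a_10 = -1·-5 + -1·3 + 0·3 + 1·-5 = -3
  a_11 = -1·-3 + -1·-5 + 0·3 + 1·3 = 11
  a_12 = -1·11 + -1·-3 + 0·-5 + 1·3 = -5
  a_13 = -1·-5 + -1·11 + 0·-3 + 1·-5 = -11

-1,-1,0,1 ; -11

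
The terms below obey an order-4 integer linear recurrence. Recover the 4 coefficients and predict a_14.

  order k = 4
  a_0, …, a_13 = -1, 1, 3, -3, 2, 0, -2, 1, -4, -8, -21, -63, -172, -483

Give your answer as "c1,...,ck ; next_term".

2,2,1,-1 ; -1352

  a_4 = 2·-3 + 2·3 + 1·1 + -1·-1 = 2
  a_5 = 2·2 + 2·-3 + 1·3 + -1·1 = 0
  a_6 = 2·0 + 2·2 + 1·-3 + -1·3 = -2
  a_7 = 2·-2 + 2·0 + 1·2 + -1·-3 = 1
  a_8 = 2·1 + 2·-2 + 1·0 + -1·2 = -4
  a_9 = 2·-4 + 2·1 + 1·-2 + -1·0 = -8
  a_10 = 2·-8 + 2·-4 + 1·1 + -1·-2 = -21
  a_11 = 2·-21 + 2·-8 + 1·-4 + -1·1 = -63
  a_12 = 2·-63 + 2·-21 + 1·-8 + -1·-4 = -172
  a_13 = 2·-172 + 2·-63 + 1·-21 + -1·-8 = -483
  a_14 = 2·-483 + 2·-172 + 1·-63 + -1·-21 = -1352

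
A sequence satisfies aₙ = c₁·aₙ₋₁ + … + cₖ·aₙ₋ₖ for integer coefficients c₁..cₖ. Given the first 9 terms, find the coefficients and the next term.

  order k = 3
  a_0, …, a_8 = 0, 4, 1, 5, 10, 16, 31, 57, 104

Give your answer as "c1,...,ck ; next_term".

  a_3 = 1·1 + 1·4 + 1·0 = 5
  a_4 = 1·5 + 1·1 + 1·4 = 10
  a_5 = 1·10 + 1·5 + 1·1 = 16
  a_6 = 1·16 + 1·10 + 1·5 = 31
  a_7 = 1·31 + 1·16 + 1·10 = 57
  a_8 = 1·57 + 1·31 + 1·16 = 104
  a_9 = 1·104 + 1·57 + 1·31 = 192

1,1,1 ; 192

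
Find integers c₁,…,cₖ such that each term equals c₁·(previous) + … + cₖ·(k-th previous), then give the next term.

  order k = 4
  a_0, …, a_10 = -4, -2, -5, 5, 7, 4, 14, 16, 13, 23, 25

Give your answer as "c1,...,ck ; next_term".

1,0,1,-1 ; 22

  a_4 = 1·5 + 0·-5 + 1·-2 + -1·-4 = 7
  a_5 = 1·7 + 0·5 + 1·-5 + -1·-2 = 4
  a_6 = 1·4 + 0·7 + 1·5 + -1·-5 = 14
  a_7 = 1·14 + 0·4 + 1·7 + -1·5 = 16
  a_8 = 1·16 + 0·14 + 1·4 + -1·7 = 13
  a_9 = 1·13 + 0·16 + 1·14 + -1·4 = 23
  a_10 = 1·23 + 0·13 + 1·16 + -1·14 = 25
  a_11 = 1·25 + 0·23 + 1·13 + -1·16 = 22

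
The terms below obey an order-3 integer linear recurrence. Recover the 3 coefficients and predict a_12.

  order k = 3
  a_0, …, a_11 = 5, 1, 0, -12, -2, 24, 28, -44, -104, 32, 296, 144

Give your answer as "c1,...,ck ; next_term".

  a_3 = 0·0 + -2·1 + -2·5 = -12
  a_4 = 0·-12 + -2·0 + -2·1 = -2
  a_5 = 0·-2 + -2·-12 + -2·0 = 24
  a_6 = 0·24 + -2·-2 + -2·-12 = 28
  a_7 = 0·28 + -2·24 + -2·-2 = -44
  a_8 = 0·-44 + -2·28 + -2·24 = -104
  a_9 = 0·-104 + -2·-44 + -2·28 = 32
  a_10 = 0·32 + -2·-104 + -2·-44 = 296
  a_11 = 0·296 + -2·32 + -2·-104 = 144
  a_12 = 0·144 + -2·296 + -2·32 = -656

0,-2,-2 ; -656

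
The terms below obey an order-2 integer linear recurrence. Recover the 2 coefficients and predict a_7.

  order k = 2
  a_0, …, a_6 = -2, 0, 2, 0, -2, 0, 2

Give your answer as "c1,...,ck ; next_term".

  a_2 = 0·0 + -1·-2 = 2
  a_3 = 0·2 + -1·0 = 0
  a_4 = 0·0 + -1·2 = -2
  a_5 = 0·-2 + -1·0 = 0
  a_6 = 0·0 + -1·-2 = 2
  a_7 = 0·2 + -1·0 = 0

0,-1 ; 0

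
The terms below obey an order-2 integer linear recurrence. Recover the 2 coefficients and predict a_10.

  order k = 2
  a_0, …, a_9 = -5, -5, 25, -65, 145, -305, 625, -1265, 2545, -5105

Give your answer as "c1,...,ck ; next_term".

  a_2 = -3·-5 + -2·-5 = 25
  a_3 = -3·25 + -2·-5 = -65
  a_4 = -3·-65 + -2·25 = 145
  a_5 = -3·145 + -2·-65 = -305
  a_6 = -3·-305 + -2·145 = 625
  a_7 = -3·625 + -2·-305 = -1265
  a_8 = -3·-1265 + -2·625 = 2545
  a_9 = -3·2545 + -2·-1265 = -5105
  a_10 = -3·-5105 + -2·2545 = 10225

-3,-2 ; 10225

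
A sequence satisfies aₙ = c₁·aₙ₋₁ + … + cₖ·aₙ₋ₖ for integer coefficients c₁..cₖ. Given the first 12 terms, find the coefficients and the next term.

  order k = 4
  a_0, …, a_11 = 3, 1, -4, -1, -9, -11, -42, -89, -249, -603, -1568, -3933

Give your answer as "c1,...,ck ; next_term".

  a_4 = 2·-1 + 2·-4 + -2·1 + 1·3 = -9
  a_5 = 2·-9 + 2·-1 + -2·-4 + 1·1 = -11
  a_6 = 2·-11 + 2·-9 + -2·-1 + 1·-4 = -42
  a_7 = 2·-42 + 2·-11 + -2·-9 + 1·-1 = -89
  a_8 = 2·-89 + 2·-42 + -2·-11 + 1·-9 = -249
  a_9 = 2·-249 + 2·-89 + -2·-42 + 1·-11 = -603
  a_10 = 2·-603 + 2·-249 + -2·-89 + 1·-42 = -1568
  a_11 = 2·-1568 + 2·-603 + -2·-249 + 1·-89 = -3933
  a_12 = 2·-3933 + 2·-1568 + -2·-603 + 1·-249 = -10045

2,2,-2,1 ; -10045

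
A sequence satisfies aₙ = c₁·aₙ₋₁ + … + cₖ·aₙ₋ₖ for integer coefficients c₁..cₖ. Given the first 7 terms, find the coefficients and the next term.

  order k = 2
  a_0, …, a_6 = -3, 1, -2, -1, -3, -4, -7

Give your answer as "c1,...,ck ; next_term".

1,1 ; -11

  a_2 = 1·1 + 1·-3 = -2
  a_3 = 1·-2 + 1·1 = -1
  a_4 = 1·-1 + 1·-2 = -3
  a_5 = 1·-3 + 1·-1 = -4
  a_6 = 1·-4 + 1·-3 = -7
  a_7 = 1·-7 + 1·-4 = -11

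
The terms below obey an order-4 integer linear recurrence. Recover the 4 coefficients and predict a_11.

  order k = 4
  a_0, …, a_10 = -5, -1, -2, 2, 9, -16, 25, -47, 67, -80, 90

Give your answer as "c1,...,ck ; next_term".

-2,-1,-1,-2 ; -73

  a_4 = -2·2 + -1·-2 + -1·-1 + -2·-5 = 9
  a_5 = -2·9 + -1·2 + -1·-2 + -2·-1 = -16
  a_6 = -2·-16 + -1·9 + -1·2 + -2·-2 = 25
  a_7 = -2·25 + -1·-16 + -1·9 + -2·2 = -47
  a_8 = -2·-47 + -1·25 + -1·-16 + -2·9 = 67
  a_9 = -2·67 + -1·-47 + -1·25 + -2·-16 = -80
  a_10 = -2·-80 + -1·67 + -1·-47 + -2·25 = 90
  a_11 = -2·90 + -1·-80 + -1·67 + -2·-47 = -73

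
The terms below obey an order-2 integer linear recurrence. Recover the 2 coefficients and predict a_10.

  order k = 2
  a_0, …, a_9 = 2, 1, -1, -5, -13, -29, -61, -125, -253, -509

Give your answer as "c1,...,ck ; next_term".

  a_2 = 3·1 + -2·2 = -1
  a_3 = 3·-1 + -2·1 = -5
  a_4 = 3·-5 + -2·-1 = -13
  a_5 = 3·-13 + -2·-5 = -29
  a_6 = 3·-29 + -2·-13 = -61
  a_7 = 3·-61 + -2·-29 = -125
  a_8 = 3·-125 + -2·-61 = -253
  a_9 = 3·-253 + -2·-125 = -509
  a_10 = 3·-509 + -2·-253 = -1021

3,-2 ; -1021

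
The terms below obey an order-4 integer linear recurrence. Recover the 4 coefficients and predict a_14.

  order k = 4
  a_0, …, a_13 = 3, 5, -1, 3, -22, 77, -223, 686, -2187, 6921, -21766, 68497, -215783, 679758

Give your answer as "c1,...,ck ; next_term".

-3,-1,-4,2 ; -2141011

  a_4 = -3·3 + -1·-1 + -4·5 + 2·3 = -22
  a_5 = -3·-22 + -1·3 + -4·-1 + 2·5 = 77
  a_6 = -3·77 + -1·-22 + -4·3 + 2·-1 = -223
  a_7 = -3·-223 + -1·77 + -4·-22 + 2·3 = 686
  a_8 = -3·686 + -1·-223 + -4·77 + 2·-22 = -2187
  a_9 = -3·-2187 + -1·686 + -4·-223 + 2·77 = 6921
  a_10 = -3·6921 + -1·-2187 + -4·686 + 2·-223 = -21766
  a_11 = -3·-21766 + -1·6921 + -4·-2187 + 2·686 = 68497
  a_12 = -3·68497 + -1·-21766 + -4·6921 + 2·-2187 = -215783
  a_13 = -3·-215783 + -1·68497 + -4·-21766 + 2·6921 = 679758
  a_14 = -3·679758 + -1·-215783 + -4·68497 + 2·-21766 = -2141011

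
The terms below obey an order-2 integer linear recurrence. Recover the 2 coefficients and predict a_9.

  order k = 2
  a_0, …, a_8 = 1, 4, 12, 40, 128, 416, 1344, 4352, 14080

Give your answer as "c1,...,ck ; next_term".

  a_2 = 2·4 + 4·1 = 12
  a_3 = 2·12 + 4·4 = 40
  a_4 = 2·40 + 4·12 = 128
  a_5 = 2·128 + 4·40 = 416
  a_6 = 2·416 + 4·128 = 1344
  a_7 = 2·1344 + 4·416 = 4352
  a_8 = 2·4352 + 4·1344 = 14080
  a_9 = 2·14080 + 4·4352 = 45568

2,4 ; 45568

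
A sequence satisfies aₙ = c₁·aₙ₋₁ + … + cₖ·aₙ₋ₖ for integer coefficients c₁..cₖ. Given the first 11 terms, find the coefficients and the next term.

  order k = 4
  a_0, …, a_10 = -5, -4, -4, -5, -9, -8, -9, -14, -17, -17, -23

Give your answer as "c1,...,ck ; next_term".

0,0,1,1 ; -31

  a_4 = 0·-5 + 0·-4 + 1·-4 + 1·-5 = -9
  a_5 = 0·-9 + 0·-5 + 1·-4 + 1·-4 = -8
  a_6 = 0·-8 + 0·-9 + 1·-5 + 1·-4 = -9
  a_7 = 0·-9 + 0·-8 + 1·-9 + 1·-5 = -14
  a_8 = 0·-14 + 0·-9 + 1·-8 + 1·-9 = -17
  a_9 = 0·-17 + 0·-14 + 1·-9 + 1·-8 = -17
  a_10 = 0·-17 + 0·-17 + 1·-14 + 1·-9 = -23
  a_11 = 0·-23 + 0·-17 + 1·-17 + 1·-14 = -31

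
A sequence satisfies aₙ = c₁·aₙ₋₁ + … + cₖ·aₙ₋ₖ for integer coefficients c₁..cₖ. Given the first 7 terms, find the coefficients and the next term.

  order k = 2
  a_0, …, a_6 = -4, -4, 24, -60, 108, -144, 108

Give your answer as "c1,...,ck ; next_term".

-3,-3 ; 108

  a_2 = -3·-4 + -3·-4 = 24
  a_3 = -3·24 + -3·-4 = -60
  a_4 = -3·-60 + -3·24 = 108
  a_5 = -3·108 + -3·-60 = -144
  a_6 = -3·-144 + -3·108 = 108
  a_7 = -3·108 + -3·-144 = 108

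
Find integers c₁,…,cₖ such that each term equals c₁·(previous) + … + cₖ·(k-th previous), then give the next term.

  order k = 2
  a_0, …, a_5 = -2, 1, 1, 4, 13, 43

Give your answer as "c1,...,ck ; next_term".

3,1 ; 142

  a_2 = 3·1 + 1·-2 = 1
  a_3 = 3·1 + 1·1 = 4
  a_4 = 3·4 + 1·1 = 13
  a_5 = 3·13 + 1·4 = 43
  a_6 = 3·43 + 1·13 = 142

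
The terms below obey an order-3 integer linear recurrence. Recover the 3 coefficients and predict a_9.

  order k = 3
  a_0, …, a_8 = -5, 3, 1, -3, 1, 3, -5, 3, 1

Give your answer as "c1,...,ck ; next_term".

-2,-2,-1 ; -3

  a_3 = -2·1 + -2·3 + -1·-5 = -3
  a_4 = -2·-3 + -2·1 + -1·3 = 1
  a_5 = -2·1 + -2·-3 + -1·1 = 3
  a_6 = -2·3 + -2·1 + -1·-3 = -5
  a_7 = -2·-5 + -2·3 + -1·1 = 3
  a_8 = -2·3 + -2·-5 + -1·3 = 1
  a_9 = -2·1 + -2·3 + -1·-5 = -3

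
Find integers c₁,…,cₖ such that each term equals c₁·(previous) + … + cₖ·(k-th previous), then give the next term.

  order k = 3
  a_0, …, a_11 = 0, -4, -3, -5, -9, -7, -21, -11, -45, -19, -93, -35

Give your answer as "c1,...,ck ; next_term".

-1,2,2 ; -189

  a_3 = -1·-3 + 2·-4 + 2·0 = -5
  a_4 = -1·-5 + 2·-3 + 2·-4 = -9
  a_5 = -1·-9 + 2·-5 + 2·-3 = -7
  a_6 = -1·-7 + 2·-9 + 2·-5 = -21
  a_7 = -1·-21 + 2·-7 + 2·-9 = -11
  a_8 = -1·-11 + 2·-21 + 2·-7 = -45
  a_9 = -1·-45 + 2·-11 + 2·-21 = -19
  a_10 = -1·-19 + 2·-45 + 2·-11 = -93
  a_11 = -1·-93 + 2·-19 + 2·-45 = -35
  a_12 = -1·-35 + 2·-93 + 2·-19 = -189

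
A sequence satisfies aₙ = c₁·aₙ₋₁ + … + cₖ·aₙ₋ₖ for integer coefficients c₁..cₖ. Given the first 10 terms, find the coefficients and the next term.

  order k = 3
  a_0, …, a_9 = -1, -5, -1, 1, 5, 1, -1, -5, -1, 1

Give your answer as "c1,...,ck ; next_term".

  a_3 = 0·-1 + 0·-5 + -1·-1 = 1
  a_4 = 0·1 + 0·-1 + -1·-5 = 5
  a_5 = 0·5 + 0·1 + -1·-1 = 1
  a_6 = 0·1 + 0·5 + -1·1 = -1
  a_7 = 0·-1 + 0·1 + -1·5 = -5
  a_8 = 0·-5 + 0·-1 + -1·1 = -1
  a_9 = 0·-1 + 0·-5 + -1·-1 = 1
  a_10 = 0·1 + 0·-1 + -1·-5 = 5

0,0,-1 ; 5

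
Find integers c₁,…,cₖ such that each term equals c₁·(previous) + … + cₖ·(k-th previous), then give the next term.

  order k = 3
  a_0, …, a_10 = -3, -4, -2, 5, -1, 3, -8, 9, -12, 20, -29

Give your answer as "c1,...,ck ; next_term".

-1,0,-1 ; 41

  a_3 = -1·-2 + 0·-4 + -1·-3 = 5
  a_4 = -1·5 + 0·-2 + -1·-4 = -1
  a_5 = -1·-1 + 0·5 + -1·-2 = 3
  a_6 = -1·3 + 0·-1 + -1·5 = -8
  a_7 = -1·-8 + 0·3 + -1·-1 = 9
  a_8 = -1·9 + 0·-8 + -1·3 = -12
  a_9 = -1·-12 + 0·9 + -1·-8 = 20
  a_10 = -1·20 + 0·-12 + -1·9 = -29
  a_11 = -1·-29 + 0·20 + -1·-12 = 41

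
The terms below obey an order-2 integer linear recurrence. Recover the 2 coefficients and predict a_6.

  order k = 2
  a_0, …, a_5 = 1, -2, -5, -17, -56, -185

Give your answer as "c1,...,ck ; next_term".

  a_2 = 3·-2 + 1·1 = -5
  a_3 = 3·-5 + 1·-2 = -17
  a_4 = 3·-17 + 1·-5 = -56
  a_5 = 3·-56 + 1·-17 = -185
  a_6 = 3·-185 + 1·-56 = -611

3,1 ; -611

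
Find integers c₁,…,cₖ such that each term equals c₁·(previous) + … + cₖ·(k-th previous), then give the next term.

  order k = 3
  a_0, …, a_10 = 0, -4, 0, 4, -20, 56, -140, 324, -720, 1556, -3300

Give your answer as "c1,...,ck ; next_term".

-3,-1,2 ; 6904

  a_3 = -3·0 + -1·-4 + 2·0 = 4
  a_4 = -3·4 + -1·0 + 2·-4 = -20
  a_5 = -3·-20 + -1·4 + 2·0 = 56
  a_6 = -3·56 + -1·-20 + 2·4 = -140
  a_7 = -3·-140 + -1·56 + 2·-20 = 324
  a_8 = -3·324 + -1·-140 + 2·56 = -720
  a_9 = -3·-720 + -1·324 + 2·-140 = 1556
  a_10 = -3·1556 + -1·-720 + 2·324 = -3300
  a_11 = -3·-3300 + -1·1556 + 2·-720 = 6904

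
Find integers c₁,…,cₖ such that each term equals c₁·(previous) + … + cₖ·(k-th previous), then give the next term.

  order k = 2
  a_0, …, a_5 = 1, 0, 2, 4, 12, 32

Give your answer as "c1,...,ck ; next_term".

2,2 ; 88

  a_2 = 2·0 + 2·1 = 2
  a_3 = 2·2 + 2·0 = 4
  a_4 = 2·4 + 2·2 = 12
  a_5 = 2·12 + 2·4 = 32
  a_6 = 2·32 + 2·12 = 88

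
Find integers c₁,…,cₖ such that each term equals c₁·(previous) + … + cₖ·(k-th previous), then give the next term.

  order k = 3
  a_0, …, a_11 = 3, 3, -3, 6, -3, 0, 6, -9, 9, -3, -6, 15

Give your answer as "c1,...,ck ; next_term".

-1,0,1 ; -18

  a_3 = -1·-3 + 0·3 + 1·3 = 6
  a_4 = -1·6 + 0·-3 + 1·3 = -3
  a_5 = -1·-3 + 0·6 + 1·-3 = 0
  a_6 = -1·0 + 0·-3 + 1·6 = 6
  a_7 = -1·6 + 0·0 + 1·-3 = -9
  a_8 = -1·-9 + 0·6 + 1·0 = 9
  a_9 = -1·9 + 0·-9 + 1·6 = -3
  a_10 = -1·-3 + 0·9 + 1·-9 = -6
  a_11 = -1·-6 + 0·-3 + 1·9 = 15
  a_12 = -1·15 + 0·-6 + 1·-3 = -18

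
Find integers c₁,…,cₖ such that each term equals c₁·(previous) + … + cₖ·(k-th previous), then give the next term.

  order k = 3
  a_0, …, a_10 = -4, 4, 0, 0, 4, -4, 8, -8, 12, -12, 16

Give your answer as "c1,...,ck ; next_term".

-1,1,1 ; -16

  a_3 = -1·0 + 1·4 + 1·-4 = 0
  a_4 = -1·0 + 1·0 + 1·4 = 4
  a_5 = -1·4 + 1·0 + 1·0 = -4
  a_6 = -1·-4 + 1·4 + 1·0 = 8
  a_7 = -1·8 + 1·-4 + 1·4 = -8
  a_8 = -1·-8 + 1·8 + 1·-4 = 12
  a_9 = -1·12 + 1·-8 + 1·8 = -12
  a_10 = -1·-12 + 1·12 + 1·-8 = 16
  a_11 = -1·16 + 1·-12 + 1·12 = -16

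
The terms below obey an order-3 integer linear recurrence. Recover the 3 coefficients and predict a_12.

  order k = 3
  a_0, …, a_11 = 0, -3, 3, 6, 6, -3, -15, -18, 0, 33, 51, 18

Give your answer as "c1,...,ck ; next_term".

1,-1,-1 ; -66

  a_3 = 1·3 + -1·-3 + -1·0 = 6
  a_4 = 1·6 + -1·3 + -1·-3 = 6
  a_5 = 1·6 + -1·6 + -1·3 = -3
  a_6 = 1·-3 + -1·6 + -1·6 = -15
  a_7 = 1·-15 + -1·-3 + -1·6 = -18
  a_8 = 1·-18 + -1·-15 + -1·-3 = 0
  a_9 = 1·0 + -1·-18 + -1·-15 = 33
  a_10 = 1·33 + -1·0 + -1·-18 = 51
  a_11 = 1·51 + -1·33 + -1·0 = 18
  a_12 = 1·18 + -1·51 + -1·33 = -66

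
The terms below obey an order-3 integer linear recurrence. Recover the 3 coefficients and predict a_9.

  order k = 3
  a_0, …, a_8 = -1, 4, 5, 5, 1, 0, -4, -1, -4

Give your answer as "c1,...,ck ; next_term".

0,1,-1 ; 3

  a_3 = 0·5 + 1·4 + -1·-1 = 5
  a_4 = 0·5 + 1·5 + -1·4 = 1
  a_5 = 0·1 + 1·5 + -1·5 = 0
  a_6 = 0·0 + 1·1 + -1·5 = -4
  a_7 = 0·-4 + 1·0 + -1·1 = -1
  a_8 = 0·-1 + 1·-4 + -1·0 = -4
  a_9 = 0·-4 + 1·-1 + -1·-4 = 3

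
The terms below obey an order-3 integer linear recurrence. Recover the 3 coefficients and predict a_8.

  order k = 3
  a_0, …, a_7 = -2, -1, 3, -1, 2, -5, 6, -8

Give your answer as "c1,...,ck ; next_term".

  a_3 = -1·3 + 0·-1 + -1·-2 = -1
  a_4 = -1·-1 + 0·3 + -1·-1 = 2
  a_5 = -1·2 + 0·-1 + -1·3 = -5
  a_6 = -1·-5 + 0·2 + -1·-1 = 6
  a_7 = -1·6 + 0·-5 + -1·2 = -8
  a_8 = -1·-8 + 0·6 + -1·-5 = 13

-1,0,-1 ; 13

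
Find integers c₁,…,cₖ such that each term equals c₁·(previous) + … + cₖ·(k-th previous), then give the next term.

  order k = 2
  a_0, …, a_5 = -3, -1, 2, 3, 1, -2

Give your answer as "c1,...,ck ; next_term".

  a_2 = 1·-1 + -1·-3 = 2
  a_3 = 1·2 + -1·-1 = 3
  a_4 = 1·3 + -1·2 = 1
  a_5 = 1·1 + -1·3 = -2
  a_6 = 1·-2 + -1·1 = -3

1,-1 ; -3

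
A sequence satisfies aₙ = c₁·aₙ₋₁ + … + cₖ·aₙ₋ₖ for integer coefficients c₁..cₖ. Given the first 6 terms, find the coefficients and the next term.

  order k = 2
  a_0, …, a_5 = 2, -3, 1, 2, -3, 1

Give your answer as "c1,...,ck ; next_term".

-1,-1 ; 2

  a_2 = -1·-3 + -1·2 = 1
  a_3 = -1·1 + -1·-3 = 2
  a_4 = -1·2 + -1·1 = -3
  a_5 = -1·-3 + -1·2 = 1
  a_6 = -1·1 + -1·-3 = 2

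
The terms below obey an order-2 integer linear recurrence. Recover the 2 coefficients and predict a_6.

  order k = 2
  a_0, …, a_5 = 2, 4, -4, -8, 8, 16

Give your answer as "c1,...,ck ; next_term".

  a_2 = 0·4 + -2·2 = -4
  a_3 = 0·-4 + -2·4 = -8
  a_4 = 0·-8 + -2·-4 = 8
  a_5 = 0·8 + -2·-8 = 16
  a_6 = 0·16 + -2·8 = -16

0,-2 ; -16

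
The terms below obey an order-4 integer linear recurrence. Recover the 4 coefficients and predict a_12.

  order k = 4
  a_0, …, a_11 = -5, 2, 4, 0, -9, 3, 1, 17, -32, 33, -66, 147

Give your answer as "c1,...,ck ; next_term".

-1,0,-2,1 ; -245

  a_4 = -1·0 + 0·4 + -2·2 + 1·-5 = -9
  a_5 = -1·-9 + 0·0 + -2·4 + 1·2 = 3
  a_6 = -1·3 + 0·-9 + -2·0 + 1·4 = 1
  a_7 = -1·1 + 0·3 + -2·-9 + 1·0 = 17
  a_8 = -1·17 + 0·1 + -2·3 + 1·-9 = -32
  a_9 = -1·-32 + 0·17 + -2·1 + 1·3 = 33
  a_10 = -1·33 + 0·-32 + -2·17 + 1·1 = -66
  a_11 = -1·-66 + 0·33 + -2·-32 + 1·17 = 147
  a_12 = -1·147 + 0·-66 + -2·33 + 1·-32 = -245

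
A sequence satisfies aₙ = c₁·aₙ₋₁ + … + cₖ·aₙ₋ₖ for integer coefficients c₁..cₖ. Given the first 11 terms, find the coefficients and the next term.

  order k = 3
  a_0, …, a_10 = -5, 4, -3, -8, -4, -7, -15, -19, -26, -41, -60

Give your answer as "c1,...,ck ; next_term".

  a_3 = 1·-3 + 0·4 + 1·-5 = -8
  a_4 = 1·-8 + 0·-3 + 1·4 = -4
  a_5 = 1·-4 + 0·-8 + 1·-3 = -7
  a_6 = 1·-7 + 0·-4 + 1·-8 = -15
  a_7 = 1·-15 + 0·-7 + 1·-4 = -19
  a_8 = 1·-19 + 0·-15 + 1·-7 = -26
  a_9 = 1·-26 + 0·-19 + 1·-15 = -41
  a_10 = 1·-41 + 0·-26 + 1·-19 = -60
  a_11 = 1·-60 + 0·-41 + 1·-26 = -86

1,0,1 ; -86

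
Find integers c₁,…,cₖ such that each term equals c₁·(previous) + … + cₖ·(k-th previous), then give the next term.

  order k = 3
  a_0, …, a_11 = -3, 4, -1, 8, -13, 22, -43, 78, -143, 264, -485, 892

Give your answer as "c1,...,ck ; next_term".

  a_3 = -1·-1 + 1·4 + -1·-3 = 8
  a_4 = -1·8 + 1·-1 + -1·4 = -13
  a_5 = -1·-13 + 1·8 + -1·-1 = 22
  a_6 = -1·22 + 1·-13 + -1·8 = -43
  a_7 = -1·-43 + 1·22 + -1·-13 = 78
  a_8 = -1·78 + 1·-43 + -1·22 = -143
  a_9 = -1·-143 + 1·78 + -1·-43 = 264
  a_10 = -1·264 + 1·-143 + -1·78 = -485
  a_11 = -1·-485 + 1·264 + -1·-143 = 892
  a_12 = -1·892 + 1·-485 + -1·264 = -1641

-1,1,-1 ; -1641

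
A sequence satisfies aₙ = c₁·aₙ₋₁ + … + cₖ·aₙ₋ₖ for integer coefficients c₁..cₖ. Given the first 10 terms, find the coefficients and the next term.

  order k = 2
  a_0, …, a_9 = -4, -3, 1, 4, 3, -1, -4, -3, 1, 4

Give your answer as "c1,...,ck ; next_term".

1,-1 ; 3

  a_2 = 1·-3 + -1·-4 = 1
  a_3 = 1·1 + -1·-3 = 4
  a_4 = 1·4 + -1·1 = 3
  a_5 = 1·3 + -1·4 = -1
  a_6 = 1·-1 + -1·3 = -4
  a_7 = 1·-4 + -1·-1 = -3
  a_8 = 1·-3 + -1·-4 = 1
  a_9 = 1·1 + -1·-3 = 4
  a_10 = 1·4 + -1·1 = 3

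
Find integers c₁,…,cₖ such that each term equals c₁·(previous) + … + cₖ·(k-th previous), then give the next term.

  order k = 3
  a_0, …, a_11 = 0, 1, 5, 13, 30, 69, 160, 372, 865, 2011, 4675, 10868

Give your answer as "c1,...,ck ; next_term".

  a_3 = 3·5 + -2·1 + 1·0 = 13
  a_4 = 3·13 + -2·5 + 1·1 = 30
  a_5 = 3·30 + -2·13 + 1·5 = 69
  a_6 = 3·69 + -2·30 + 1·13 = 160
  a_7 = 3·160 + -2·69 + 1·30 = 372
  a_8 = 3·372 + -2·160 + 1·69 = 865
  a_9 = 3·865 + -2·372 + 1·160 = 2011
  a_10 = 3·2011 + -2·865 + 1·372 = 4675
  a_11 = 3·4675 + -2·2011 + 1·865 = 10868
  a_12 = 3·10868 + -2·4675 + 1·2011 = 25265

3,-2,1 ; 25265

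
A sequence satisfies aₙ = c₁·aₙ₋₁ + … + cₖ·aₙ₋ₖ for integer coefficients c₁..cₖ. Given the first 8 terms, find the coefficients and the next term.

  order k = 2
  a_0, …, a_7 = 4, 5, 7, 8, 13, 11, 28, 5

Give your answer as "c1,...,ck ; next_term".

-1,3 ; 79

  a_2 = -1·5 + 3·4 = 7
  a_3 = -1·7 + 3·5 = 8
  a_4 = -1·8 + 3·7 = 13
  a_5 = -1·13 + 3·8 = 11
  a_6 = -1·11 + 3·13 = 28
  a_7 = -1·28 + 3·11 = 5
  a_8 = -1·5 + 3·28 = 79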